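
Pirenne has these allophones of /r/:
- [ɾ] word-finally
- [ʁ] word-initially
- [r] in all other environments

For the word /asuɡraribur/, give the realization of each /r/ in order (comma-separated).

Occurrence 1 (position 5): no conditioning environment matches → elsewhere allophone [r].
Occurrence 2 (position 7): no conditioning environment matches → elsewhere allophone [r].
Occurrence 3 (position 11): word-finally → [ɾ].

[r], [r], [ɾ]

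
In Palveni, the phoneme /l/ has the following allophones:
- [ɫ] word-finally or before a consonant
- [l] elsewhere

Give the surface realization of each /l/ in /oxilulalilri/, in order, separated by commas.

Occurrence 1 (position 4): no conditioning environment matches → elsewhere allophone [l].
Occurrence 2 (position 6): no conditioning environment matches → elsewhere allophone [l].
Occurrence 3 (position 8): no conditioning environment matches → elsewhere allophone [l].
Occurrence 4 (position 10): word-finally or before a consonant → [ɫ].

[l], [l], [l], [ɫ]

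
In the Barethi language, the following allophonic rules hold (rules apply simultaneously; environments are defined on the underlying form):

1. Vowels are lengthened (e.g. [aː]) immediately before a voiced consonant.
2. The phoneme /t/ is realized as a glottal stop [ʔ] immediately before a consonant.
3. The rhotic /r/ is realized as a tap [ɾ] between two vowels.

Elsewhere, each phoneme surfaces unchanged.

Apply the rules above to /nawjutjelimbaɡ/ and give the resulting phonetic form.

[naːwjuʔjeːliːmbaːɡ]

/n/ — not in any rule's target class → [n].
/a/ — between /n/ and /w/, before a voiced consonant — surfaces as [aː] (rule 1).
/w/ stays [w].
/j/ (between /w/ and /u/) is unaffected → [j].
/u/ (between /j/ and /t/) fails the environment for rule 1, so it stays [u].
/t/ (between /u/ and /j/): immediately before a consonant, so rule 2 applies → [ʔ].
/j/ stays [j].
/e/ meets the environment for rule 1 (before a voiced consonant) → [eː].
/l/ (between /e/ and /i/) is unaffected → [l].
/i/ — between /l/ and /m/, before a voiced consonant — surfaces as [iː] (rule 1).
/m/ — not in any rule's target class → [m].
/b/ (between /m/ and /a/): no rule targets it → [b].
/a/ — between /b/ and /ɡ/, before a voiced consonant — surfaces as [aː] (rule 1).
/ɡ/ — not in any rule's target class → [ɡ].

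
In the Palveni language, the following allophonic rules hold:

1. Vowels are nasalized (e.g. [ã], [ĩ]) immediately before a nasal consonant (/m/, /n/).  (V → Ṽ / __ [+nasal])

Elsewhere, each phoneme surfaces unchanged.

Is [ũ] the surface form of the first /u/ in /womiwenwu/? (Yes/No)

/u/ — word-final; rule 1 does not apply here → [u].
The actual realization is [u], not [ũ].

No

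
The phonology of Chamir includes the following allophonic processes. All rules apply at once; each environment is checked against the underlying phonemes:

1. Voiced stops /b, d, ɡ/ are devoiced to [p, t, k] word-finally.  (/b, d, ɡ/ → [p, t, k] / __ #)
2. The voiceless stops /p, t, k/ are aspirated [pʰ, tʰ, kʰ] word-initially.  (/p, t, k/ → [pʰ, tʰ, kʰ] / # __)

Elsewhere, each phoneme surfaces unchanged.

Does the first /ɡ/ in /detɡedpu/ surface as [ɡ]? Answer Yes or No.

/ɡ/ (between /t/ and /e/) fails the environment for rule 1, so it stays [ɡ].
The actual realization is [ɡ], which matches [ɡ].

Yes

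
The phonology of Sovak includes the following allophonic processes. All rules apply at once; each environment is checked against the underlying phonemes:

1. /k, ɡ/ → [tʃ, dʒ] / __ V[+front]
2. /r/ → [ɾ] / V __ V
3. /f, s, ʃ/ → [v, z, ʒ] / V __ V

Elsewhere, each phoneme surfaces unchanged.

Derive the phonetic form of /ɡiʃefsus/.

[dʒiʒefsus]

Rule 1 applies to /ɡ/ (word-initial: before a front vowel) → [dʒ].
/i/ stays [i].
/ʃ/ (between /i/ and /e/) occurs between two vowels → [ʒ] by rule 3.
/e/ — not in any rule's target class → [e].
/f/ — between /e/ and /s/; rule 3 does not apply here → [f].
/s/ (between /f/ and /u/) is in the target of rule 3 but the environment (between two vowels) is not met → [s].
/u/ (between /s/ and /s/) is unaffected → [u].
/s/ (word-final) is in the target of rule 3 but the environment (between two vowels) is not met → [s].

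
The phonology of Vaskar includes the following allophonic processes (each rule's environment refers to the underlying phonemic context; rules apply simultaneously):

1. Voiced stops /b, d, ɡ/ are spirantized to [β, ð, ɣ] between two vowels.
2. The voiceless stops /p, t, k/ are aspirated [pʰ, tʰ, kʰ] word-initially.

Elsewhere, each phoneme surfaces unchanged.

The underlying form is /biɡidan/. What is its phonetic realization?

/b/ (word-initial): rule 1 targets it, but not between two vowels → unchanged [b].
/i/ (between /b/ and /ɡ/): no rule targets it → [i].
/ɡ/ (between /i/ and /i/) occurs between two vowels → [ɣ] by rule 1.
/i/ — not in any rule's target class → [i].
/d/ (between /i/ and /a/) occurs between two vowels → [ð] by rule 1.
/a/ stays [a].
/n/ (word-final) is unaffected → [n].

[biɣiðan]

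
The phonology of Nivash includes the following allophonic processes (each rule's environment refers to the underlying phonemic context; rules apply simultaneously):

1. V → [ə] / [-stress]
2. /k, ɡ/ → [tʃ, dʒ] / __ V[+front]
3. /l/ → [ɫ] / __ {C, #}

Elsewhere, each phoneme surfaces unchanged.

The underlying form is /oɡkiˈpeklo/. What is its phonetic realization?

/o/ (word-initial): in an unstressed syllable, so rule 1 applies → [ə].
/ɡ/ (between /o/ and /k/) is in the target of rule 2 but the environment (before a front vowel) is not met → [ɡ].
/k/ — between /ɡ/ and /i/, before a front vowel — surfaces as [tʃ] (rule 2).
Rule 1 applies to /i/ (between /k/ and /p/: in an unstressed syllable) → [ə].
/p/ — not in any rule's target class → [p].
/e/ (between /p/ and /k/): rule 1 targets it, but not in an unstressed syllable → unchanged [e].
/k/ (between /e/ and /l/): rule 2 targets it, but not before a front vowel → unchanged [k].
/l/ (between /k/ and /o/): rule 3 targets it, but not word-finally or immediately before a consonant → unchanged [l].
/o/ meets the environment for rule 1 (in an unstressed syllable) → [ə].

[əɡtʃəˈpeklə]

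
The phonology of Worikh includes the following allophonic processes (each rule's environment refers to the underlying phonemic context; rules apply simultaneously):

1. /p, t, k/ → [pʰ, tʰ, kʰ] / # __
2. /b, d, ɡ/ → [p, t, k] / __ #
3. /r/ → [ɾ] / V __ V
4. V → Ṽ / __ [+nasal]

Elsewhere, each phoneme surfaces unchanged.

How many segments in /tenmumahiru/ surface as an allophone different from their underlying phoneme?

Segments that undergo a rule: /t/ → [tʰ] (rule 1); /e/ → [ẽ] (rule 4); /u/ → [ũ] (rule 4); /r/ → [ɾ] (rule 3).
All other segments surface unchanged.

4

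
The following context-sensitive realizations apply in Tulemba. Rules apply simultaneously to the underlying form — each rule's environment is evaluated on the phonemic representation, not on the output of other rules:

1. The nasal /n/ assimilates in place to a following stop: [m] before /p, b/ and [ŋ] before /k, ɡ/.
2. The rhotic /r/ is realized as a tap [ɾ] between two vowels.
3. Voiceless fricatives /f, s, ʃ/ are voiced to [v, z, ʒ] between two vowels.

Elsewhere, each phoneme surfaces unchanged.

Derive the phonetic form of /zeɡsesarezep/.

[zeɡsezaɾezep]

/z/ (word-initial) is unaffected → [z].
/e/ — not in any rule's target class → [e].
/ɡ/ stays [ɡ].
/s/ — between /ɡ/ and /e/; rule 3 does not apply here → [s].
/e/ (between /s/ and /s/): no rule targets it → [e].
/s/ (between /e/ and /a/): between two vowels, so rule 3 applies → [z].
/a/ — not in any rule's target class → [a].
/r/ (between /a/ and /e/) occurs between two vowels → [ɾ] by rule 2.
/e/ (between /r/ and /z/): no rule targets it → [e].
/z/ stays [z].
/e/ — not in any rule's target class → [e].
/p/ (word-final): no rule targets it → [p].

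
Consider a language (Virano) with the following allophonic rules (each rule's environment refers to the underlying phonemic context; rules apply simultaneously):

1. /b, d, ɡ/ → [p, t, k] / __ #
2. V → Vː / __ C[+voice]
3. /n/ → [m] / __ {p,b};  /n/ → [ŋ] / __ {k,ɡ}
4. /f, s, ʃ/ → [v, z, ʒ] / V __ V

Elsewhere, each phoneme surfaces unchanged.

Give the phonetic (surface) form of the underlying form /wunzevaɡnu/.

/u/ (between /w/ and /n/) occurs before a voiced consonant → [uː] by rule 2.
/n/ (between /u/ and /z/): rule 3 targets it, but not before a labial or velar stop → unchanged [n].
/e/ meets the environment for rule 2 (before a voiced consonant) → [eː].
/a/ meets the environment for rule 2 (before a voiced consonant) → [aː].
/ɡ/ (between /a/ and /n/) fails the environment for rule 1, so it stays [ɡ].
/n/ (between /ɡ/ and /u/) is in the target of rule 3 but the environment (before a labial or velar stop) is not met → [n].
/u/ (word-final) is in the target of rule 2 but the environment (before a voiced consonant) is not met → [u].

[wuːnzeːvaːɡnu]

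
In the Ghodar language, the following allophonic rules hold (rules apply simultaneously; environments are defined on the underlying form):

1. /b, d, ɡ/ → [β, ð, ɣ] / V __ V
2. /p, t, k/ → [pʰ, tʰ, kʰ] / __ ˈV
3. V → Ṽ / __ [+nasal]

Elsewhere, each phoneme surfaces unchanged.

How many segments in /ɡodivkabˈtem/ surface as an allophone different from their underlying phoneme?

Segments that undergo a rule: /d/ → [ð] (rule 1); /t/ → [tʰ] (rule 2); /e/ → [ẽ] (rule 3).
All other segments surface unchanged.

3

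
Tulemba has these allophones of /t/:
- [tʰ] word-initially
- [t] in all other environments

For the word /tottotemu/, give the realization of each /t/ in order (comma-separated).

[tʰ], [t], [t], [t]

Occurrence 1 (position 1): word-initially → [tʰ].
Occurrence 2 (position 3): no conditioning environment matches → elsewhere allophone [t].
Occurrence 3 (position 4): no conditioning environment matches → elsewhere allophone [t].
Occurrence 4 (position 6): no conditioning environment matches → elsewhere allophone [t].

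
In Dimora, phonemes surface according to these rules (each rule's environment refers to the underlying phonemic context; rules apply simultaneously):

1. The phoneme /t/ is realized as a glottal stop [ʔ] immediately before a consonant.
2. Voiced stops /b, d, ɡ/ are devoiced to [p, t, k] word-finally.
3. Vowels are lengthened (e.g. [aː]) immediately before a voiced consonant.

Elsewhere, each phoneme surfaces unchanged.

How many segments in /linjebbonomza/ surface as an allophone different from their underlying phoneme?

4

Segments that undergo a rule: /i/ → [iː] (rule 3); /e/ → [eː] (rule 3); /o/ → [oː] (rule 3); /o/ → [oː] (rule 3).
All other segments surface unchanged.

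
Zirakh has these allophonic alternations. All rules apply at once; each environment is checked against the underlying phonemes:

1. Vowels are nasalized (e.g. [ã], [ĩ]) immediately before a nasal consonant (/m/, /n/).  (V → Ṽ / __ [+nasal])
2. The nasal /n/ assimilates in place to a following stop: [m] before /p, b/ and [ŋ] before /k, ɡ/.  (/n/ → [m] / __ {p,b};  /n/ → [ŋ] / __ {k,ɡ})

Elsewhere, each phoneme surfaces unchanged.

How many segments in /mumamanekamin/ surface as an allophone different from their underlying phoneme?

Segments that undergo a rule: /u/ → [ũ] (rule 1); /a/ → [ã] (rule 1); /a/ → [ã] (rule 1); /a/ → [ã] (rule 1); /i/ → [ĩ] (rule 1).
All other segments surface unchanged.

5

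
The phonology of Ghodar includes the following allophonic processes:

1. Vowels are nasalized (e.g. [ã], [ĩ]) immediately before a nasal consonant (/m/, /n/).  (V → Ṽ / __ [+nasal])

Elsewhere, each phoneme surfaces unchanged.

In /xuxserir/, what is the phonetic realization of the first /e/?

[e]

/e/ (between /s/ and /r/): rule 1 targets it, but not before a nasal consonant → unchanged [e].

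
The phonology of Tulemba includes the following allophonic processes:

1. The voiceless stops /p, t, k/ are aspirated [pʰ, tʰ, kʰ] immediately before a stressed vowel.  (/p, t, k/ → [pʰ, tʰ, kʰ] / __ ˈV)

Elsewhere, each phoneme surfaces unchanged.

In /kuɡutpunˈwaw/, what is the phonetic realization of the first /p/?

/p/ (between /t/ and /u/) is in the target of rule 1 but the environment (immediately before a stressed vowel) is not met → [p].

[p]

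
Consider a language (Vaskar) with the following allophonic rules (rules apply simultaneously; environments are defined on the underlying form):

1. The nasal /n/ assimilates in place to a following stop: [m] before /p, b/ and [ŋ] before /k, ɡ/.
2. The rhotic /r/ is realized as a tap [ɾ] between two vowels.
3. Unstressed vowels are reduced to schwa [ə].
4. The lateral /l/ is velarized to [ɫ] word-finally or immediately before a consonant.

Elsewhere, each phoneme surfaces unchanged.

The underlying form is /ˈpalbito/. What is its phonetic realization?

[ˈpaɫbətə]

/a/ (between /p/ and /l/): rule 3 targets it, but not in an unstressed syllable → unchanged [a].
Rule 4 applies to /l/ (between /a/ and /b/: word-finally or immediately before a consonant) → [ɫ].
/i/ — between /b/ and /t/, in an unstressed syllable — surfaces as [ə] (rule 3).
Rule 3 applies to /o/ (word-final: in an unstressed syllable) → [ə].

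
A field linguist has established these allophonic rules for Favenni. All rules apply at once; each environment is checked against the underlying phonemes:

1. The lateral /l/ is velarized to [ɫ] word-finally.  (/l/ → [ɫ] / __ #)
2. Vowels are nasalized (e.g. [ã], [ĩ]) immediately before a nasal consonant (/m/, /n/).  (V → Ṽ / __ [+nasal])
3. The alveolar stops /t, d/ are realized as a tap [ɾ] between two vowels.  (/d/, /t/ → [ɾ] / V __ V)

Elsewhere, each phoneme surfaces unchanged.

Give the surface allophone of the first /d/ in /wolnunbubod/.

/d/ (word-final): rule 3 targets it, but not between two vowels → unchanged [d].

[d]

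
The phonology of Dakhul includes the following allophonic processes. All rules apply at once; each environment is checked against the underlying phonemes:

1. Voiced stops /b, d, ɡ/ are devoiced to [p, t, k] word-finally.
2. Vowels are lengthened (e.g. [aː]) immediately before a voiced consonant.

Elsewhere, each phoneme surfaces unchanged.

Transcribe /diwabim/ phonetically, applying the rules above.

/d/ — word-initial; rule 1 does not apply here → [d].
/i/ (between /d/ and /w/) occurs before a voiced consonant → [iː] by rule 2.
/w/ (between /i/ and /a/) is unaffected → [w].
Rule 2 applies to /a/ (between /w/ and /b/: before a voiced consonant) → [aː].
/b/ (between /a/ and /i/) fails the environment for rule 1, so it stays [b].
/i/ meets the environment for rule 2 (before a voiced consonant) → [iː].
/m/ (word-final) is unaffected → [m].

[diːwaːbiːm]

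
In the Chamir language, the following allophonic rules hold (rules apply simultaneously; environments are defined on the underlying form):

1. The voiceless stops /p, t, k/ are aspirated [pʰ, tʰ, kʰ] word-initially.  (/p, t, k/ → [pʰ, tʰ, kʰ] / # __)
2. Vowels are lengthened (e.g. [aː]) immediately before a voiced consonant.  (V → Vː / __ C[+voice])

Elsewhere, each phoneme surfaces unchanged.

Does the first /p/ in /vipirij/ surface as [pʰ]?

No

/p/ (between /i/ and /i/) fails the environment for rule 1, so it stays [p].
The actual realization is [p], not [pʰ].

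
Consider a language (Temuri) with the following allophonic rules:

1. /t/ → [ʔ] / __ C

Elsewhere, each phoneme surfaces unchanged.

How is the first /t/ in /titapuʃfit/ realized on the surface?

[t]

/t/ (word-initial): rule 1 targets it, but not immediately before a consonant → unchanged [t].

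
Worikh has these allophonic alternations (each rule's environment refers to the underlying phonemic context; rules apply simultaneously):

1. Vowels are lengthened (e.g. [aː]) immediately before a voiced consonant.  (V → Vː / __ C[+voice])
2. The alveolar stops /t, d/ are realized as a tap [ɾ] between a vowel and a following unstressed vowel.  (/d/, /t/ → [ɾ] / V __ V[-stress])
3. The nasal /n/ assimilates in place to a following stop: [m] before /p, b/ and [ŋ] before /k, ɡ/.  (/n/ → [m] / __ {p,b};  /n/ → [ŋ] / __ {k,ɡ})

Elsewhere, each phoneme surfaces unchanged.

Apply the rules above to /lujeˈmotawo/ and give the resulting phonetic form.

/l/ — not in any rule's target class → [l].
Rule 1 applies to /u/ (between /l/ and /j/: before a voiced consonant) → [uː].
/j/ stays [j].
/e/ (between /j/ and /m/): before a voiced consonant, so rule 1 applies → [eː].
/m/ stays [m].
/o/ (between /m/ and /t/) is in the target of rule 1 but the environment (before a voiced consonant) is not met → [o].
Rule 2 applies to /t/ (between /o/ and /a/: between a vowel and a following unstressed vowel) → [ɾ].
Rule 1 applies to /a/ (between /t/ and /w/: before a voiced consonant) → [aː].
/w/ stays [w].
/o/ (word-final) is in the target of rule 1 but the environment (before a voiced consonant) is not met → [o].

[luːjeːˈmoɾaːwo]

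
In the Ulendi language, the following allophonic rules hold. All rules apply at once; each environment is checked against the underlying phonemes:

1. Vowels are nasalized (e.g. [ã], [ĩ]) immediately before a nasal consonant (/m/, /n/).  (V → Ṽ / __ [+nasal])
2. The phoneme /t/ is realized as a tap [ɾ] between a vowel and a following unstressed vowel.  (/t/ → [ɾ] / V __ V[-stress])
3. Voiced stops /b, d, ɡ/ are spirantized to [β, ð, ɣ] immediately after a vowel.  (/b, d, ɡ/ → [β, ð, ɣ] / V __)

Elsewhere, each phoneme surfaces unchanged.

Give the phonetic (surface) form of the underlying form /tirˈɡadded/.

/t/ (word-initial): rule 2 targets it, but not between a vowel and a following unstressed vowel → unchanged [t].
/i/ — between /t/ and /r/; rule 1 does not apply here → [i].
/r/ (between /i/ and /ɡ/) is unaffected → [r].
/ɡ/ — between /r/ and /a/; rule 3 does not apply here → [ɡ].
/a/ (between /ɡ/ and /d/): rule 1 targets it, but not before a nasal consonant → unchanged [a].
/d/ (between /a/ and /d/): immediately after a vowel, so rule 3 applies → [ð].
/d/ — between /d/ and /e/; rule 3 does not apply here → [d].
/e/ (between /d/ and /d/): rule 1 targets it, but not before a nasal consonant → unchanged [e].
/d/ — word-final, immediately after a vowel — surfaces as [ð] (rule 3).

[tirˈɡaðdeð]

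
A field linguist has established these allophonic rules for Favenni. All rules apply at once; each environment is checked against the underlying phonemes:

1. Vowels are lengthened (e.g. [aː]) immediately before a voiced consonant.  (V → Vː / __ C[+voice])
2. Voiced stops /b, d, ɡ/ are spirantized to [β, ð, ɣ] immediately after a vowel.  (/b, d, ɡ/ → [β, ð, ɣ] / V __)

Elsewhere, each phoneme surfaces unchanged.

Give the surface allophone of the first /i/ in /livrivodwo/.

/i/ (between /l/ and /v/) occurs before a voiced consonant → [iː] by rule 1.

[iː]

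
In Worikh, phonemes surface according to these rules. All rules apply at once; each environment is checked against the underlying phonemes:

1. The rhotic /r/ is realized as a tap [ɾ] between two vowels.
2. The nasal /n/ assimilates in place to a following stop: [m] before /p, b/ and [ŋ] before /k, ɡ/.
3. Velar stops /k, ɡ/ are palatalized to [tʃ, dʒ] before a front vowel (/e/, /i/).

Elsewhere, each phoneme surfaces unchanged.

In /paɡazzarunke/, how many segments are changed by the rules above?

3

Segments that undergo a rule: /r/ → [ɾ] (rule 1); /n/ → [ŋ] (rule 2); /k/ → [tʃ] (rule 3).
All other segments surface unchanged.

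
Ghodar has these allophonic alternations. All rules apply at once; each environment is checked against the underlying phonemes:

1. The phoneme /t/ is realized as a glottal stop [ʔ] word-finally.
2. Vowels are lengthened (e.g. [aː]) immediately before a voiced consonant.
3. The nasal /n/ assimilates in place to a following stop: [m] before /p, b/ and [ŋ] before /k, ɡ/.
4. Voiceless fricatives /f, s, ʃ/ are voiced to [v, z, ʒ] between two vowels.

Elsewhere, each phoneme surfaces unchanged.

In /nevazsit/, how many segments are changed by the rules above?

3

Segments that undergo a rule: /e/ → [eː] (rule 2); /a/ → [aː] (rule 2); /t/ → [ʔ] (rule 1).
All other segments surface unchanged.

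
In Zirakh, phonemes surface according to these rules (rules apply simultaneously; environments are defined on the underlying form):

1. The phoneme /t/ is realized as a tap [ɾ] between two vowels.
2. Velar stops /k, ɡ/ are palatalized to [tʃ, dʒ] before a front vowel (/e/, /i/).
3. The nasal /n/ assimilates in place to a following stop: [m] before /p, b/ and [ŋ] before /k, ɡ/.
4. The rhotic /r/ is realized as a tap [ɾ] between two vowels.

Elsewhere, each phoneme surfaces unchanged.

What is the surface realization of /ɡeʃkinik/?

[dʒeʃtʃinik]

/ɡ/ (word-initial): before a front vowel, so rule 2 applies → [dʒ].
/e/ — not in any rule's target class → [e].
/ʃ/ — not in any rule's target class → [ʃ].
Rule 2 applies to /k/ (between /ʃ/ and /i/: before a front vowel) → [tʃ].
/i/ (between /k/ and /n/): no rule targets it → [i].
/n/ — between /i/ and /i/; rule 3 does not apply here → [n].
/i/ — not in any rule's target class → [i].
/k/ (word-final) fails the environment for rule 2, so it stays [k].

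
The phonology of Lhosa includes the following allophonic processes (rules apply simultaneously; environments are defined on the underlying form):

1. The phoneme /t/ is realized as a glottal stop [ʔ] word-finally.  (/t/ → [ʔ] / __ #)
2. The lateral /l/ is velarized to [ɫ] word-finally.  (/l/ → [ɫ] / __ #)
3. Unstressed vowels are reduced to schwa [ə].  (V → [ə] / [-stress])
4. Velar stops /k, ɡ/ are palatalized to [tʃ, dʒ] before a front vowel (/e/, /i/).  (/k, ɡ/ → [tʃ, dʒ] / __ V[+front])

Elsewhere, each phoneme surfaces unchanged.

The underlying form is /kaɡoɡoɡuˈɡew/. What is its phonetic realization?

/k/ (word-initial) fails the environment for rule 4, so it stays [k].
/a/ (between /k/ and /ɡ/) occurs in an unstressed syllable → [ə] by rule 3.
/ɡ/ (between /a/ and /o/): rule 4 targets it, but not before a front vowel → unchanged [ɡ].
/o/ meets the environment for rule 3 (in an unstressed syllable) → [ə].
/ɡ/ (between /o/ and /o/) is in the target of rule 4 but the environment (before a front vowel) is not met → [ɡ].
Rule 3 applies to /o/ (between /ɡ/ and /ɡ/: in an unstressed syllable) → [ə].
/ɡ/ (between /o/ and /u/) fails the environment for rule 4, so it stays [ɡ].
/u/ meets the environment for rule 3 (in an unstressed syllable) → [ə].
/ɡ/ (between /u/ and /e/): before a front vowel, so rule 4 applies → [dʒ].
/e/ (between /ɡ/ and /w/) fails the environment for rule 3, so it stays [e].

[kəɡəɡəɡəˈdʒew]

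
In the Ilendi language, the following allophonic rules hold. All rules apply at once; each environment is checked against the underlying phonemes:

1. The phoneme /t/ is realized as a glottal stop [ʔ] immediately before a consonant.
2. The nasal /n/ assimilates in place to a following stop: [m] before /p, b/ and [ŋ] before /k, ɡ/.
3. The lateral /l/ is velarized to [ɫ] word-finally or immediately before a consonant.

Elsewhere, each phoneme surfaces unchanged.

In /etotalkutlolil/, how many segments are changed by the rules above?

3

Segments that undergo a rule: /l/ → [ɫ] (rule 3); /t/ → [ʔ] (rule 1); /l/ → [ɫ] (rule 3).
All other segments surface unchanged.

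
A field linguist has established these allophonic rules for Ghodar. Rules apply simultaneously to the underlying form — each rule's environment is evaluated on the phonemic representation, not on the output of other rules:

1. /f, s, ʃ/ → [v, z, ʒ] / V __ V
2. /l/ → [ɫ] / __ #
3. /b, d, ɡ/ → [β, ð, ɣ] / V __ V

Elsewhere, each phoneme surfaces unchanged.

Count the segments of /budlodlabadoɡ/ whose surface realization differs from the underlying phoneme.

Segments that undergo a rule: /b/ → [β] (rule 3); /d/ → [ð] (rule 3).
All other segments surface unchanged.

2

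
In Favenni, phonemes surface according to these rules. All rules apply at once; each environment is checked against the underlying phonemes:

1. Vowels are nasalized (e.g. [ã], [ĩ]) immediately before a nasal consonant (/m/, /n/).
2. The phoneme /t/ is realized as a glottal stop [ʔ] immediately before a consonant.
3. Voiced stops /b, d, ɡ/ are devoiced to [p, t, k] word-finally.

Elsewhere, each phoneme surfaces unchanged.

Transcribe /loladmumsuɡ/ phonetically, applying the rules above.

[loladmũmsuk]

/l/ stays [l].
/o/ (between /l/ and /l/) is in the target of rule 1 but the environment (before a nasal consonant) is not met → [o].
/l/ (between /o/ and /a/): no rule targets it → [l].
/a/ (between /l/ and /d/) fails the environment for rule 1, so it stays [a].
/d/ (between /a/ and /m/) fails the environment for rule 3, so it stays [d].
/m/ stays [m].
/u/ — between /m/ and /m/, before a nasal consonant — surfaces as [ũ] (rule 1).
/m/ (between /u/ and /s/) is unaffected → [m].
/s/ (between /m/ and /u/): no rule targets it → [s].
/u/ (between /s/ and /ɡ/) fails the environment for rule 1, so it stays [u].
/ɡ/ meets the environment for rule 3 (word-finally) → [k].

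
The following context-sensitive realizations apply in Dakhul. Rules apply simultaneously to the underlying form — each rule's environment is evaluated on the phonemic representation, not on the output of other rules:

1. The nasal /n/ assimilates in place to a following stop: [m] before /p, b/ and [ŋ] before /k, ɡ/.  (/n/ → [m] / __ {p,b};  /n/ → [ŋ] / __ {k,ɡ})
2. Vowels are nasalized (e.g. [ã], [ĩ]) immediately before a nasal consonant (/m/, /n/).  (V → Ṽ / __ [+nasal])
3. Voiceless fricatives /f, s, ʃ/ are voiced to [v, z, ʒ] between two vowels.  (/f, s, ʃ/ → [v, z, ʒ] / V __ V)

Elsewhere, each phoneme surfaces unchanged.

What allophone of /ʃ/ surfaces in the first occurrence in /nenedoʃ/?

[ʃ]

/ʃ/ — word-final; rule 3 does not apply here → [ʃ].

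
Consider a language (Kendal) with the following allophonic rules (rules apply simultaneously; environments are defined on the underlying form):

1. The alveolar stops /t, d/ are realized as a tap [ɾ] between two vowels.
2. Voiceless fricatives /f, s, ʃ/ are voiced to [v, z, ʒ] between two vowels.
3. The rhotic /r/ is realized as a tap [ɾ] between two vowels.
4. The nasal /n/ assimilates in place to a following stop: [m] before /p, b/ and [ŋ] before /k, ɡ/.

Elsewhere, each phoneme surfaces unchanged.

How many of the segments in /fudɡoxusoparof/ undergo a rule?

Segments that undergo a rule: /s/ → [z] (rule 2); /r/ → [ɾ] (rule 3).
All other segments surface unchanged.

2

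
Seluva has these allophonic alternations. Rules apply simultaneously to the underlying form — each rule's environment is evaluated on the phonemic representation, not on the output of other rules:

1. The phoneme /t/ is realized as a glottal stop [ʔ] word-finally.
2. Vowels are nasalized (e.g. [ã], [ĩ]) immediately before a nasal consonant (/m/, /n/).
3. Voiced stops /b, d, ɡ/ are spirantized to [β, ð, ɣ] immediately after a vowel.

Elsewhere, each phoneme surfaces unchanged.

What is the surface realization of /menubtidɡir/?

[mẽnuβtiðɡir]

/e/ — between /m/ and /n/, before a nasal consonant — surfaces as [ẽ] (rule 2).
/u/ — between /n/ and /b/; rule 2 does not apply here → [u].
/b/ (between /u/ and /t/): immediately after a vowel, so rule 3 applies → [β].
/t/ (between /b/ and /i/) is in the target of rule 1 but the environment (word-finally) is not met → [t].
/i/ — between /t/ and /d/; rule 2 does not apply here → [i].
/d/ — between /i/ and /ɡ/, immediately after a vowel — surfaces as [ð] (rule 3).
/ɡ/ (between /d/ and /i/): rule 3 targets it, but not immediately after a vowel → unchanged [ɡ].
/i/ (between /ɡ/ and /r/) is in the target of rule 2 but the environment (before a nasal consonant) is not met → [i].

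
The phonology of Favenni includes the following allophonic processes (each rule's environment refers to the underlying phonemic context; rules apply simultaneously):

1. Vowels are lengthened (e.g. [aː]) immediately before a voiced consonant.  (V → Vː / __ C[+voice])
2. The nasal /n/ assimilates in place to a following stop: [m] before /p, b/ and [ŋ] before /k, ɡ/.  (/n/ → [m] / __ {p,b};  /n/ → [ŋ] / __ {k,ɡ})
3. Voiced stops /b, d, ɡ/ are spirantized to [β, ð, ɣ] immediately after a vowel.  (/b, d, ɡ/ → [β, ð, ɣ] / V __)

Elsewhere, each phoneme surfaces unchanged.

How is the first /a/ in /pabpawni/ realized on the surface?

/a/ (between /p/ and /b/) occurs before a voiced consonant → [aː] by rule 1.

[aː]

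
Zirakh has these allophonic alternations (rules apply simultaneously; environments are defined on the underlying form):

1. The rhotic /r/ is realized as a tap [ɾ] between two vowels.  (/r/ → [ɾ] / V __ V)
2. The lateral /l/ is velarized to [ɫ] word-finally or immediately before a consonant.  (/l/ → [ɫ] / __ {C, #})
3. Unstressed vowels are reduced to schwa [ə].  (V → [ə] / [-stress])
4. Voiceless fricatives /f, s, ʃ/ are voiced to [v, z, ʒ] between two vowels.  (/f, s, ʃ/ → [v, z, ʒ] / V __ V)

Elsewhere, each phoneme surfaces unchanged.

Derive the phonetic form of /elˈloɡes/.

[əɫˈloɡəs]

/e/ — word-initial, in an unstressed syllable — surfaces as [ə] (rule 3).
Rule 2 applies to /l/ (between /e/ and /l/: word-finally or immediately before a consonant) → [ɫ].
/l/ (between /l/ and /o/) fails the environment for rule 2, so it stays [l].
/o/ (between /l/ and /ɡ/) is in the target of rule 3 but the environment (in an unstressed syllable) is not met → [o].
/e/ meets the environment for rule 3 (in an unstressed syllable) → [ə].
/s/ (word-final): rule 4 targets it, but not between two vowels → unchanged [s].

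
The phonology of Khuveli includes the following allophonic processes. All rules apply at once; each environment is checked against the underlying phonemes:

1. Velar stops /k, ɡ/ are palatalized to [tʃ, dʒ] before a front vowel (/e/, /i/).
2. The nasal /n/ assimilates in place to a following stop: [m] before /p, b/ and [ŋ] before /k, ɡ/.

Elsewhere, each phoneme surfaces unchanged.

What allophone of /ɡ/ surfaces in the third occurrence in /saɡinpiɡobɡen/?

[dʒ]

/ɡ/ (between /b/ and /e/): before a front vowel, so rule 1 applies → [dʒ].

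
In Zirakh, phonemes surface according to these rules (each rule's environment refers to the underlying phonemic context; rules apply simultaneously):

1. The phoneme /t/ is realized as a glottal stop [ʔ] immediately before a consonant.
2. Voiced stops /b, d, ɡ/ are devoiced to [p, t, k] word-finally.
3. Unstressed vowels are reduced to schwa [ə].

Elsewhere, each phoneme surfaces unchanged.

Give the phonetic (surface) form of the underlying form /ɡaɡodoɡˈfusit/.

[ɡəɡədəɡˈfusət]

/ɡ/ (word-initial) is in the target of rule 2 but the environment (word-finally) is not met → [ɡ].
/a/ meets the environment for rule 3 (in an unstressed syllable) → [ə].
/ɡ/ (between /a/ and /o/): rule 2 targets it, but not word-finally → unchanged [ɡ].
/o/ meets the environment for rule 3 (in an unstressed syllable) → [ə].
/d/ — between /o/ and /o/; rule 2 does not apply here → [d].
/o/ (between /d/ and /ɡ/): in an unstressed syllable, so rule 3 applies → [ə].
/ɡ/ (between /o/ and /f/) is in the target of rule 2 but the environment (word-finally) is not met → [ɡ].
/f/ (between /ɡ/ and /u/): no rule targets it → [f].
/u/ (between /f/ and /s/) is in the target of rule 3 but the environment (in an unstressed syllable) is not met → [u].
/s/ (between /u/ and /i/) is unaffected → [s].
Rule 3 applies to /i/ (between /s/ and /t/: in an unstressed syllable) → [ə].
/t/ (word-final): rule 1 targets it, but not immediately before a consonant → unchanged [t].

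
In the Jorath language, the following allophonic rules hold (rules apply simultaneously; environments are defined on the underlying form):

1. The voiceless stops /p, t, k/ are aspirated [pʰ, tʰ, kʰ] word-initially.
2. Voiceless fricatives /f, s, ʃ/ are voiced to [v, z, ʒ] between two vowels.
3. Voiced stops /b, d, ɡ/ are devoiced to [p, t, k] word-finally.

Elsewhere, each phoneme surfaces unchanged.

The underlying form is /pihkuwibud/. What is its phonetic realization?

/p/ meets the environment for rule 1 (word-initially) → [pʰ].
/i/ (between /p/ and /h/): no rule targets it → [i].
/h/ (between /i/ and /k/): no rule targets it → [h].
/k/ (between /h/ and /u/): rule 1 targets it, but not word-initially → unchanged [k].
/u/ — not in any rule's target class → [u].
/w/ — not in any rule's target class → [w].
/i/ (between /w/ and /b/): no rule targets it → [i].
/b/ (between /i/ and /u/) fails the environment for rule 3, so it stays [b].
/u/ (between /b/ and /d/) is unaffected → [u].
/d/ meets the environment for rule 3 (word-finally) → [t].

[pʰihkuwibut]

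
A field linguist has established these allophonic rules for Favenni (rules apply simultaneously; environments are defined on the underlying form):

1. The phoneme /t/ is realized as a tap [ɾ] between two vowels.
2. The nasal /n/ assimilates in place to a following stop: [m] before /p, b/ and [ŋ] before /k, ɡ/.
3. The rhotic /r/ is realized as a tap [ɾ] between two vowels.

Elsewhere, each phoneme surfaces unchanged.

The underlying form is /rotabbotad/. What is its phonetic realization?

/r/ (word-initial) is in the target of rule 3 but the environment (between two vowels) is not met → [r].
/t/ (between /o/ and /a/) occurs between two vowels → [ɾ] by rule 1.
/t/ (between /o/ and /a/): between two vowels, so rule 1 applies → [ɾ].

[roɾabboɾad]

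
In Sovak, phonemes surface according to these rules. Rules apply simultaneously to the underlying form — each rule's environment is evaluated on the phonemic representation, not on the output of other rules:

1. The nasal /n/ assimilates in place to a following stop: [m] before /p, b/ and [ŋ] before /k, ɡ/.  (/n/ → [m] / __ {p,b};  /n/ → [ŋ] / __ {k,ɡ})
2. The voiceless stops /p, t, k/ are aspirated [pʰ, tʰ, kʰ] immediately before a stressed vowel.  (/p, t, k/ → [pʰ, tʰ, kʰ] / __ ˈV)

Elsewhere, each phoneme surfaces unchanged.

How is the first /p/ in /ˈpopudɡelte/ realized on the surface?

[pʰ]

Rule 2 applies to /p/ (word-initial: immediately before a stressed vowel) → [pʰ].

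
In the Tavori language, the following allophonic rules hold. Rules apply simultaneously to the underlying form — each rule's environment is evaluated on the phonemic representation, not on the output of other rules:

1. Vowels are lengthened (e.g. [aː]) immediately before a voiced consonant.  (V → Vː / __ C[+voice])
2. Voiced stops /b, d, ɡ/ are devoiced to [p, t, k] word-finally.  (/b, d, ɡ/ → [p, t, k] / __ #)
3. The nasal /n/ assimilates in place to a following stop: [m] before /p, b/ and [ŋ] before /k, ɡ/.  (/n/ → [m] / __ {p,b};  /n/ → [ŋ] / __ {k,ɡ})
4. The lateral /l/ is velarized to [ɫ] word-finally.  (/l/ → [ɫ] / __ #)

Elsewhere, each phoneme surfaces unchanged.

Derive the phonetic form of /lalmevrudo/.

[laːlmeːvruːdo]

/l/ (word-initial) is in the target of rule 4 but the environment (word-finally) is not met → [l].
/a/ — between /l/ and /l/, before a voiced consonant — surfaces as [aː] (rule 1).
/l/ (between /a/ and /m/) fails the environment for rule 4, so it stays [l].
/m/ — not in any rule's target class → [m].
/e/ meets the environment for rule 1 (before a voiced consonant) → [eː].
/v/ (between /e/ and /r/) is unaffected → [v].
/r/ (between /v/ and /u/): no rule targets it → [r].
/u/ (between /r/ and /d/): before a voiced consonant, so rule 1 applies → [uː].
/d/ (between /u/ and /o/) fails the environment for rule 2, so it stays [d].
/o/ (word-final) fails the environment for rule 1, so it stays [o].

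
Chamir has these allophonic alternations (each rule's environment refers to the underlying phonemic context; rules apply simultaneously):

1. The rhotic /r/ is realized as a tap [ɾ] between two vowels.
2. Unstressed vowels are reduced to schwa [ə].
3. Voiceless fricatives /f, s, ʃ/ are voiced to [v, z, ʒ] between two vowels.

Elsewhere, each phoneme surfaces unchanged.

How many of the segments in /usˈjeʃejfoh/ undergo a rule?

4

Segments that undergo a rule: /u/ → [ə] (rule 2); /ʃ/ → [ʒ] (rule 3); /e/ → [ə] (rule 2); /o/ → [ə] (rule 2).
All other segments surface unchanged.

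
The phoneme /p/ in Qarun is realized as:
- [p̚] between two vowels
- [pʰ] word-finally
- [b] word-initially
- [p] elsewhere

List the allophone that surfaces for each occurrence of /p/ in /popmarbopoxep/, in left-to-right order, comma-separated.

[b], [p], [p̚], [pʰ]

Occurrence 1 (position 1): word-initially → [b].
Occurrence 2 (position 3): no conditioning environment matches → elsewhere allophone [p].
Occurrence 3 (position 9): between two vowels → [p̚].
Occurrence 4 (position 13): word-finally → [pʰ].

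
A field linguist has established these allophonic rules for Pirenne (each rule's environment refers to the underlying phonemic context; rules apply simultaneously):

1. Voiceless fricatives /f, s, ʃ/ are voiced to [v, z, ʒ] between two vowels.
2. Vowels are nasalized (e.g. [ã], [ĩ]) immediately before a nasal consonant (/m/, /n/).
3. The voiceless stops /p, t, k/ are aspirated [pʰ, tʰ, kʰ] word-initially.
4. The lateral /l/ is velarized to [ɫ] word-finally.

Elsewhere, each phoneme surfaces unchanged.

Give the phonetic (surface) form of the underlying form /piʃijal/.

/p/ meets the environment for rule 3 (word-initially) → [pʰ].
/i/ (between /p/ and /ʃ/) fails the environment for rule 2, so it stays [i].
/ʃ/ meets the environment for rule 1 (between two vowels) → [ʒ].
/i/ (between /ʃ/ and /j/) fails the environment for rule 2, so it stays [i].
/j/ (between /i/ and /a/): no rule targets it → [j].
/a/ — between /j/ and /l/; rule 2 does not apply here → [a].
/l/ — word-final, word-finally — surfaces as [ɫ] (rule 4).

[pʰiʒijaɫ]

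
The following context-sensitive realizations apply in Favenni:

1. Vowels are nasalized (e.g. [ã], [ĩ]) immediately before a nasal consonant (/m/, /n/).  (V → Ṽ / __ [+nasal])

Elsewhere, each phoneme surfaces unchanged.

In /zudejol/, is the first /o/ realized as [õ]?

/o/ — between /j/ and /l/; rule 1 does not apply here → [o].
The actual realization is [o], not [õ].

No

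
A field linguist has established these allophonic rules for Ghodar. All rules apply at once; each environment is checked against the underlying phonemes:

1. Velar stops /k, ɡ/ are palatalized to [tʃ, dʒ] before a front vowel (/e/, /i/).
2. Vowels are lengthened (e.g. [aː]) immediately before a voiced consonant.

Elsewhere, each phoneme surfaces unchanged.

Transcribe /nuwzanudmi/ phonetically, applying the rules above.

/n/ (word-initial) is unaffected → [n].
/u/ (between /n/ and /w/): before a voiced consonant, so rule 2 applies → [uː].
/w/ (between /u/ and /z/): no rule targets it → [w].
/z/ (between /w/ and /a/) is unaffected → [z].
/a/ meets the environment for rule 2 (before a voiced consonant) → [aː].
/n/ — not in any rule's target class → [n].
Rule 2 applies to /u/ (between /n/ and /d/: before a voiced consonant) → [uː].
/d/ stays [d].
/m/ — not in any rule's target class → [m].
/i/ (word-final) fails the environment for rule 2, so it stays [i].

[nuːwzaːnuːdmi]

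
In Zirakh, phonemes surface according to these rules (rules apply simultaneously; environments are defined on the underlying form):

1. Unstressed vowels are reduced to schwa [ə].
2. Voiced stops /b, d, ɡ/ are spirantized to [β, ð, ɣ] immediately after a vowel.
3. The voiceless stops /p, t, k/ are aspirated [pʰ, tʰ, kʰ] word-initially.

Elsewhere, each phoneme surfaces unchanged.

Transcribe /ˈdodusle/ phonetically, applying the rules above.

/d/ (word-initial) is in the target of rule 2 but the environment (immediately after a vowel) is not met → [d].
/o/ (between /d/ and /d/) is in the target of rule 1 but the environment (in an unstressed syllable) is not met → [o].
/d/ (between /o/ and /u/): immediately after a vowel, so rule 2 applies → [ð].
/u/ (between /d/ and /s/): in an unstressed syllable, so rule 1 applies → [ə].
/s/ — not in any rule's target class → [s].
/l/ — not in any rule's target class → [l].
/e/ (word-final): in an unstressed syllable, so rule 1 applies → [ə].

[ˈdoðəslə]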